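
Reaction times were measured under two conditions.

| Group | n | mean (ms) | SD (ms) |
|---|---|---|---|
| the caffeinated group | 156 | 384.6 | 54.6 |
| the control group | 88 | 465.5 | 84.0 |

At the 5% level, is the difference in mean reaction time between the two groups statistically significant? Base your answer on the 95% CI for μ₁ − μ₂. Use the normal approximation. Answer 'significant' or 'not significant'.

significant

Standard errors of each mean: 54.6/√156 = 4.3715 and 84.0/√88 = 8.9544.
SE(x̄₁ − x̄₂) = √(4.3715² + 8.9544²) = 9.9645 for independent samples with unequal variances.
With z* = 1.960, the margin is 1.960 × 9.9645 = 19.5304.
x̄₁ − x̄₂ = 384.6 − 465.5 = -80.9000; the interval is -80.9000 ± 19.5304 = (-100.4304, -61.3696).
The interval (-100.4304, -61.3696) does not contain 0, so the difference is significant.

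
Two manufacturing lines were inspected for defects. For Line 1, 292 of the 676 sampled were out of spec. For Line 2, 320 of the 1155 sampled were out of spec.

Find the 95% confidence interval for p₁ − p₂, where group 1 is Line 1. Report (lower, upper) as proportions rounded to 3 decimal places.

(0.110, 0.200)

Sample proportions: 292/676 = 0.4320, 320/1155 = 0.2771.
Each SE is √(p̂(1−p̂)/n): √(0.4320·0.5680/676) = 0.01905 and √(0.2771·0.7229/1155) = 0.01317.
SE(p̂₁ − p̂₂) = √(SE₁² + SE₂²) = √(0.0003629025 + 0.0001734489) = 0.02316, since the two samples are independent.
At 95% confidence z* = 1.960; margin = 1.960 × 0.02316 = 0.04539.
The difference is 0.4320 − 0.2771 = 0.1549, so the interval is 0.1549 ± 0.04539 = (0.110, 0.200).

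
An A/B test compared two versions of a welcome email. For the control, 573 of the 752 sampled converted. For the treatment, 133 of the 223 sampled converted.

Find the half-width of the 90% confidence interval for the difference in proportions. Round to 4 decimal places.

0.0598

p̂₁ = 573/752 = 0.7620 and p̂₂ = 133/223 = 0.5964.
SE₁ = √(p̂₁(1−p̂₁)/n₁) = √(0.7620·0.2380/752) = 0.01553; SE₂ = √(0.5964·0.4036/223) = 0.03285.
Independent samples: SE of the difference = √(SE₁² + SE₂²) = √(0.0002411809 + 0.0010791225) = 0.03634.
z* for 90% confidence is 1.645, so the margin of error is 1.645 × 0.03634 = 0.05978.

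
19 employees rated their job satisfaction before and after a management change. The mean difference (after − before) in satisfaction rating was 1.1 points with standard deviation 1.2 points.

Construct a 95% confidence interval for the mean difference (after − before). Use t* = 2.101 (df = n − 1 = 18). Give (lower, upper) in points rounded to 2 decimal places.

(0.52, 1.68)

Paired design: SE = s_d/√n = 1.2/√19 = 0.2753.
t* = 2.101; margin of error = 2.101 × 0.2753 = 0.5784.
1.1 ± 0.5784 → (0.52, 1.68).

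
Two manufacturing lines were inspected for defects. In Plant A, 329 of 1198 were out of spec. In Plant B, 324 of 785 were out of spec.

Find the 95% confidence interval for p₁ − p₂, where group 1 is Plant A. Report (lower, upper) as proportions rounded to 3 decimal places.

p̂₁ = 329/1198 = 0.2746 and p̂₂ = 324/785 = 0.4127.
SE₁ = √(p̂₁(1−p̂₁)/n₁) = √(0.2746·0.7254/1198) = 0.01289; SE₂ = √(0.4127·0.5873/785) = 0.01757.
Independent samples: SE of the difference = √(SE₁² + SE₂²) = √(0.0001661521 + 0.0003087049) = 0.02179.
z* for 95% confidence is 1.960, so the margin of error is 1.960 × 0.02179 = 0.04271.
Point estimate p̂₁ − p̂₂ = 0.2746 − 0.4127 = -0.1381.
-0.1381 ± 0.04271 → (-0.181, -0.095).

(-0.181, -0.095)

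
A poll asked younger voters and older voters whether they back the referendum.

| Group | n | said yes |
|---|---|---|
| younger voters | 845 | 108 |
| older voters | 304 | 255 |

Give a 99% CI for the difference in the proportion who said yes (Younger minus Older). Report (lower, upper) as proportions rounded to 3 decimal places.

Sample proportions: 108/845 = 0.1278, 255/304 = 0.8388.
Each SE is √(p̂(1−p̂)/n): √(0.1278·0.8722/845) = 0.01149 and √(0.8388·0.1612/304) = 0.02109.
SE(p̂₁ − p̂₂) = √(SE₁² + SE₂²) = √(0.0001320201 + 0.0004447881) = 0.02402, since the two samples are independent.
At 99% confidence z* = 2.576; margin = 2.576 × 0.02402 = 0.06188.
The difference is 0.1278 − 0.8388 = -0.7110, so the interval is -0.7110 ± 0.06188 = (-0.773, -0.649).

(-0.773, -0.649)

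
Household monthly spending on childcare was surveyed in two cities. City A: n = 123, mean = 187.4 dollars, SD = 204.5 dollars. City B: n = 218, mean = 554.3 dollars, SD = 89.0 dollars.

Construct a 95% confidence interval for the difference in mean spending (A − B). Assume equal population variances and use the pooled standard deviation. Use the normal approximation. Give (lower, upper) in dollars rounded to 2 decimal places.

(-398.25, -335.55)

s_p = √[((n₁−1)s₁² + (n₂−1)s₂²)/(n₁+n₂−2)] = √[(122·204.5² + 217·89.0²)/339] = 141.8476.
SE = 141.8476·√(1/123 + 1/218) = 15.9963.
With z* = 1.960, margin = 1.960 × 15.9963 = 31.3527.
x̄₁ − x̄₂ = 187.4 − 554.3 = -366.9000; interval -366.9000 ± 31.3527 = (-398.25, -335.55).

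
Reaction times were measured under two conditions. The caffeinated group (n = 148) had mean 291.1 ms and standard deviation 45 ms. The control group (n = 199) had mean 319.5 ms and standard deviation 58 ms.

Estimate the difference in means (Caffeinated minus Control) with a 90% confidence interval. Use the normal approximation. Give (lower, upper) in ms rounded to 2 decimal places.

(-37.50, -19.30)

Standard errors of each mean: 45/√148 = 3.6990 and 58/√199 = 4.1115.
SE(x̄₁ − x̄₂) = √(3.6990² + 4.1115²) = 5.5306 for independent samples with unequal variances.
With z* = 1.645, the margin is 1.645 × 5.5306 = 9.0978.
x̄₁ − x̄₂ = 291.1 − 319.5 = -28.4000; the interval is -28.4000 ± 9.0978 = (-37.50, -19.30).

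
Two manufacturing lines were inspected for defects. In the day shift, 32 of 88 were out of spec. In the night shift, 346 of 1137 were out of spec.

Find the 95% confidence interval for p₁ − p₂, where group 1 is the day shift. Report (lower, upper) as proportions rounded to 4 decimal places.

(-0.0447, 0.1633)

p̂₁ = 32/88 = 0.3636 and p̂₂ = 346/1137 = 0.3043.
SE₁ = √(p̂₁(1−p̂₁)/n₁) = √(0.3636·0.6364/88) = 0.05128; SE₂ = √(0.3043·0.6957/1137) = 0.01365.
Independent samples: SE of the difference = √(SE₁² + SE₂²) = √(0.0026296384 + 0.0001863225) = 0.05307.
z* for 95% confidence is 1.960, so the margin of error is 1.960 × 0.05307 = 0.10402.
Point estimate p̂₁ − p̂₂ = 0.3636 − 0.3043 = 0.0593.
0.0593 ± 0.10402 → (-0.0447, 0.1633).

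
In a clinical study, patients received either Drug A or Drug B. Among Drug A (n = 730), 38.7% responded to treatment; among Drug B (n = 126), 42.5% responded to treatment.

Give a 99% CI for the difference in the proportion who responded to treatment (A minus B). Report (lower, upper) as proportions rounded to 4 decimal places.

(-0.1606, 0.0846)

Each SE is √(p̂(1−p̂)/n): √(0.3870·0.6130/730) = 0.01803 and √(0.4250·0.5750/126) = 0.04404.
SE(p̂₁ − p̂₂) = √(SE₁² + SE₂²) = √(0.0003250809 + 0.0019395216) = 0.04759, since the two samples are independent.
At 99% confidence z* = 2.576; margin = 2.576 × 0.04759 = 0.12259.
The difference is 0.3870 − 0.4250 = -0.0380, so the interval is -0.0380 ± 0.12259 = (-0.1606, 0.0846).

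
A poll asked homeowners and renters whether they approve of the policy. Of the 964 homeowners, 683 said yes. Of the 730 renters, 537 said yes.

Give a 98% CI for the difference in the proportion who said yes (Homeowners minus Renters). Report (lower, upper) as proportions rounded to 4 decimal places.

First, p̂₁ = 683/964 = 0.7085; p̂₂ = 537/730 = 0.7356.
The two standard errors are √(0.7085×0.2915/964) = 0.01464 and √(0.7356×0.2644/730) = 0.01632.
Because the samples are independent, SE_diff = √(0.01464² + 0.01632²) = 0.02192.
Using z* = 2.326 for 98%, ME = 2.326 × 0.02192 = 0.05099.
p̂₁ − p̂₂ = -0.0271; interval -0.0271 ± 0.05099 gives (-0.0781, 0.0239).

(-0.0781, 0.0239)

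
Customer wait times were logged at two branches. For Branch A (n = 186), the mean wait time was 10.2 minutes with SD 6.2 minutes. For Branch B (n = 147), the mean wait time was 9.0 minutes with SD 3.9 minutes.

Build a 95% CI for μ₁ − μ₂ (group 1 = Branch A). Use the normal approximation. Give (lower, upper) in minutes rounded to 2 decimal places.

SE₁ = s₁/√n₁ = 6.2/√186 = 0.4546; SE₂ = 3.9/√147 = 0.3217.
Independent samples, unequal variances: SE_diff = √(SE₁² + SE₂²) = √(0.20666116 + 0.10349089) = 0.5569.
z* = 1.960, so margin of error = 1.960 × 0.5569 = 1.0915.
Difference in means = 10.2 − 9.0 = 1.2000.
1.2000 ± 1.0915 → (0.11, 2.29).

(0.11, 2.29)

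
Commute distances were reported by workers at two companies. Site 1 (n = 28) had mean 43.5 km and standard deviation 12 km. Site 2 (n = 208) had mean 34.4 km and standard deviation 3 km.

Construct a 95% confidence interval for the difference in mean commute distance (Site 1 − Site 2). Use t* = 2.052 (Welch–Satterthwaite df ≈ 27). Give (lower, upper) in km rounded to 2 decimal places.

SE₁ = s₁/√n₁ = 12/√28 = 2.2678; SE₂ = 3/√208 = 0.2080.
Independent samples, unequal variances: SE_diff = √(SE₁² + SE₂²) = √(5.14291684 + 0.043264) = 2.2773.
t* = 2.052, so margin of error = 2.052 × 2.2773 = 4.6730.
Difference in means = 43.5 − 34.4 = 9.1000.
9.1000 ± 4.6730 → (4.43, 13.77).

(4.43, 13.77)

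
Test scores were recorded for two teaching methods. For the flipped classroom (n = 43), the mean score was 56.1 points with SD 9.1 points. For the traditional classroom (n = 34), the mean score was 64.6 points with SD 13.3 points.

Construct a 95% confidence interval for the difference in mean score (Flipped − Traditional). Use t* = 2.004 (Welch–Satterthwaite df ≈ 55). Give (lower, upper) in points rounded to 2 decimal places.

(-13.85, -3.15)

SE₁ = s₁/√n₁ = 9.1/√43 = 1.3877; SE₂ = 13.3/√34 = 2.2809.
Independent samples, unequal variances: SE_diff = √(SE₁² + SE₂²) = √(1.92571129 + 5.20250481) = 2.6699.
t* = 2.004, so margin of error = 2.004 × 2.6699 = 5.3505.
Difference in means = 56.1 − 64.6 = -8.5000.
-8.5000 ± 5.3505 → (-13.85, -3.15).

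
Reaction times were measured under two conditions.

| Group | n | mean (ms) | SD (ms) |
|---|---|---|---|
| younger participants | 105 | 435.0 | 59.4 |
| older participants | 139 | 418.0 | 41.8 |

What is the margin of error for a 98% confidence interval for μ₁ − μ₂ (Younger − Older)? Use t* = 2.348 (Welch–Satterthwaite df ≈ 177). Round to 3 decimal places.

SE₁ = s₁/√n₁ = 59.4/√105 = 5.7968; SE₂ = 41.8/√139 = 3.5454.
Independent samples, unequal variances: SE_diff = √(SE₁² + SE₂²) = √(33.60289024 + 12.56986116) = 6.7951.
t* = 2.348, so margin of error = 2.348 × 6.7951 = 15.9549.

15.955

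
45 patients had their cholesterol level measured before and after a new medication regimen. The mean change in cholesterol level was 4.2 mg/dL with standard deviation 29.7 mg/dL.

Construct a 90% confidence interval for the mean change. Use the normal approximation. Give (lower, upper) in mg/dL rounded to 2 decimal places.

(-3.08, 11.48)

This is a matched-pairs design, so SE = s_d/√n = 29.7/√45 = 4.4274.
Margin = 1.645 × 4.4274 = 7.2831; the interval is 4.2 ± 7.2831 = (-3.08, 11.48).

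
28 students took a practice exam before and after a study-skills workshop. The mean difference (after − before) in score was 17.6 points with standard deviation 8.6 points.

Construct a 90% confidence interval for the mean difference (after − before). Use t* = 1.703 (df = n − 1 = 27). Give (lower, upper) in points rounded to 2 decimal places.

(14.83, 20.37)

Paired design: SE = s_d/√n = 8.6/√28 = 1.6252.
t* = 1.703; margin of error = 1.703 × 1.6252 = 2.7677.
17.6 ± 2.7677 → (14.83, 20.37).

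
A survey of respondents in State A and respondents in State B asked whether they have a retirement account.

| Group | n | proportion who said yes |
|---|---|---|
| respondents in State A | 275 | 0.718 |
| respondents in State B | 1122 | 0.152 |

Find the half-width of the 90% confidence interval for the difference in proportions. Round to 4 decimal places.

0.0480

The two standard errors are √(0.7180×0.2820/275) = 0.02713 and √(0.1520×0.8480/1122) = 0.01072.
Because the samples are independent, SE_diff = √(0.02713² + 0.01072²) = 0.02917.
Using z* = 1.645 for 90%, ME = 1.645 × 0.02917 = 0.04798.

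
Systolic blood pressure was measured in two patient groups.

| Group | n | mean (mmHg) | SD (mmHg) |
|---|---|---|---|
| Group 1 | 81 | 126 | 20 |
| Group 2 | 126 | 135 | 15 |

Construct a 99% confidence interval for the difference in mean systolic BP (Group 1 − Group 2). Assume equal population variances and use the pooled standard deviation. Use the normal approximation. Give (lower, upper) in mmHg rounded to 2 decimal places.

(-15.28, -2.72)

s_p = √[((n₁−1)s₁² + (n₂−1)s₂²)/(n₁+n₂−2)] = √[(80·20² + 125·15²)/205] = 17.1258.
SE = 17.1258·√(1/81 + 1/126) = 2.4390.
With z* = 2.576, margin = 2.576 × 2.4390 = 6.2829.
x̄₁ − x̄₂ = 126 − 135 = -9.0000; interval -9.0000 ± 6.2829 = (-15.28, -2.72).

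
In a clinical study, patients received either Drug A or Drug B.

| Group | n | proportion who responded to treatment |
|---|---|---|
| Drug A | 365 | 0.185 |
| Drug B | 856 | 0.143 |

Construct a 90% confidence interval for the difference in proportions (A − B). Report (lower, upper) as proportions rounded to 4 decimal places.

Each SE is √(p̂(1−p̂)/n): √(0.1850·0.8150/365) = 0.02032 and √(0.1430·0.8570/856) = 0.01197.
SE(p̂₁ − p̂₂) = √(SE₁² + SE₂²) = √(0.0004129024 + 0.0001432809) = 0.02358, since the two samples are independent.
At 90% confidence z* = 1.645; margin = 1.645 × 0.02358 = 0.03879.
The difference is 0.1850 − 0.1430 = 0.0420, so the interval is 0.0420 ± 0.03879 = (0.0032, 0.0808).

(0.0032, 0.0808)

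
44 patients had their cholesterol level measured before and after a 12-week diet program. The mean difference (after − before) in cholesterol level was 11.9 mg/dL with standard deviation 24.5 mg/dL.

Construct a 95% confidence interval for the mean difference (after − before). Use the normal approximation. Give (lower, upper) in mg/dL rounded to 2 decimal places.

Paired design: SE = s_d/√n = 24.5/√44 = 3.6935.
z* = 1.960; margin of error = 1.960 × 3.6935 = 7.2393.
11.9 ± 7.2393 → (4.66, 19.14).

(4.66, 19.14)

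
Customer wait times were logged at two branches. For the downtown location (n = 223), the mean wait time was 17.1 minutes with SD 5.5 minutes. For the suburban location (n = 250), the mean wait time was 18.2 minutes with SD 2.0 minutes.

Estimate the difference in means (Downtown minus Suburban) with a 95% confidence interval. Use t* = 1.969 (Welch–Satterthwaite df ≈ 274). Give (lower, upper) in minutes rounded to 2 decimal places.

Standard errors of each mean: 5.5/√223 = 0.3683 and 2.0/√250 = 0.1265.
SE(x̄₁ − x̄₂) = √(0.3683² + 0.1265²) = 0.3894 for independent samples with unequal variances.
With t* = 1.969, the margin is 1.969 × 0.3894 = 0.7667.
x̄₁ − x̄₂ = 17.1 − 18.2 = -1.1000; the interval is -1.1000 ± 0.7667 = (-1.87, -0.33).

(-1.87, -0.33)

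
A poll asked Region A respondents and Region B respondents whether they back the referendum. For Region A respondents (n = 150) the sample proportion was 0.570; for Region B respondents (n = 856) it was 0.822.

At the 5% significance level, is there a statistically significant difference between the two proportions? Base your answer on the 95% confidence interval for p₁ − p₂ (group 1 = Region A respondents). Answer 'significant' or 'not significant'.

Each SE is √(p̂(1−p̂)/n): √(0.5700·0.4300/150) = 0.04042 and √(0.8220·0.1780/856) = 0.01307.
SE(p̂₁ − p̂₂) = √(SE₁² + SE₂²) = √(0.0016337764 + 0.0001708249) = 0.04248, since the two samples are independent.
At 95% confidence z* = 1.960; margin = 1.960 × 0.04248 = 0.08326.
The difference is 0.5700 − 0.8220 = -0.2520, so the interval is -0.2520 ± 0.08326 = (-0.33526, -0.16874).
The interval (-0.33526, -0.16874) does not contain 0, so the difference is significant.

significant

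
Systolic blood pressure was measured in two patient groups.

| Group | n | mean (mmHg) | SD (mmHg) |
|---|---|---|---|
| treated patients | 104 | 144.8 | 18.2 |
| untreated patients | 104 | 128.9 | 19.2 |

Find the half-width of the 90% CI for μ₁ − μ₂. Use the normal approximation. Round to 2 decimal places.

Standard errors of each mean: 18.2/√104 = 1.7847 and 19.2/√104 = 1.8827.
SE(x̄₁ − x̄₂) = √(1.7847² + 1.8827²) = 2.5942 for independent samples with unequal variances.
With z* = 1.645, the margin is 1.645 × 2.5942 = 4.2675.

4.27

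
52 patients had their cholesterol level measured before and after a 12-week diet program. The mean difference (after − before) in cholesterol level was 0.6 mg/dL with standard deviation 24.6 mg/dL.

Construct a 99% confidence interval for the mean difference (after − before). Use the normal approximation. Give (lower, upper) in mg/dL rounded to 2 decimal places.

(-8.19, 9.39)

This is a matched-pairs design, so SE = s_d/√n = 24.6/√52 = 3.4114.
Margin = 2.576 × 3.4114 = 8.7878; the interval is 0.6 ± 8.7878 = (-8.19, 9.39).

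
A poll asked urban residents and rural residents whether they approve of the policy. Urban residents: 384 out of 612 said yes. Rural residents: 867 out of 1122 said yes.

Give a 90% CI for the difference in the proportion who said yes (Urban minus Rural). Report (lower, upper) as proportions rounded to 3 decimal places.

(-0.183, -0.107)

p̂₁ = 384/612 = 0.6275 and p̂₂ = 867/1122 = 0.7727.
SE₁ = √(p̂₁(1−p̂₁)/n₁) = √(0.6275·0.3725/612) = 0.01954; SE₂ = √(0.7727·0.2273/1122) = 0.01251.
Independent samples: SE of the difference = √(SE₁² + SE₂²) = √(0.0003818116 + 0.0001565001) = 0.02320.
z* for 90% confidence is 1.645, so the margin of error is 1.645 × 0.02320 = 0.03816.
Point estimate p̂₁ − p̂₂ = 0.6275 − 0.7727 = -0.1452.
-0.1452 ± 0.03816 → (-0.183, -0.107).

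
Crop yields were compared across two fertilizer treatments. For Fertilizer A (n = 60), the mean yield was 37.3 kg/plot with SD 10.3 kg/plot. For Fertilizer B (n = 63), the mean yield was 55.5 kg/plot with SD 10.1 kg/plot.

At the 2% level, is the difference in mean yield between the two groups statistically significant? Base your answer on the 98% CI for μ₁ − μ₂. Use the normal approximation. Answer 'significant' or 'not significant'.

significant

SE₁ = s₁/√n₁ = 10.3/√60 = 1.3297; SE₂ = 10.1/√63 = 1.2725.
Independent samples, unequal variances: SE_diff = √(SE₁² + SE₂²) = √(1.76810209 + 1.61925625) = 1.8405.
z* = 2.326, so margin of error = 2.326 × 1.8405 = 4.2810.
Difference in means = 37.3 − 55.5 = -18.2000.
-18.2000 ± 4.2810 → (-22.4810, -13.9190).
The interval (-22.4810, -13.9190) does not contain 0, so the difference is significant.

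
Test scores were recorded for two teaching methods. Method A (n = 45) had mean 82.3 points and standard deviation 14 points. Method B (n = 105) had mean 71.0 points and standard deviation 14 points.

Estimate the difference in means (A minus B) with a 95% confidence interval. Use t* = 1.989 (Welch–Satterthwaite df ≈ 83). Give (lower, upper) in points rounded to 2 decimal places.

(6.34, 16.26)

Standard errors of each mean: 14/√45 = 2.0870 and 14/√105 = 1.3663.
SE(x̄₁ − x̄₂) = √(2.0870² + 1.3663²) = 2.4945 for independent samples with unequal variances.
With t* = 1.989, the margin is 1.989 × 2.4945 = 4.9616.
x̄₁ − x̄₂ = 82.3 − 71.0 = 11.3000; the interval is 11.3000 ± 4.9616 = (6.34, 16.26).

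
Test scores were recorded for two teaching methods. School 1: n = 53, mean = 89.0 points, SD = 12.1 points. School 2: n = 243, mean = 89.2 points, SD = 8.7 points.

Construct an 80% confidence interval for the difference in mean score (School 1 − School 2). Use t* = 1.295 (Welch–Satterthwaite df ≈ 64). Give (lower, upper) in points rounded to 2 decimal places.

SE₁ = s₁/√n₁ = 12.1/√53 = 1.6621; SE₂ = 8.7/√243 = 0.5581.
Independent samples, unequal variances: SE_diff = √(SE₁² + SE₂²) = √(2.76257641 + 0.31147561) = 1.7533.
t* = 1.295, so margin of error = 1.295 × 1.7533 = 2.2705.
Difference in means = 89.0 − 89.2 = -0.2000.
-0.2000 ± 2.2705 → (-2.47, 2.07).

(-2.47, 2.07)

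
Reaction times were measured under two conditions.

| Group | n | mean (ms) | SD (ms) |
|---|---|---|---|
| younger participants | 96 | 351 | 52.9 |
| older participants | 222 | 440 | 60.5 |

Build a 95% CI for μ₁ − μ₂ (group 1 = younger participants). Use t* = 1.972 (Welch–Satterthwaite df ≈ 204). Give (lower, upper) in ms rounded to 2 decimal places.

Per-group SEs: s₁/√n₁ = 52.9/√96 = 5.3991, s₂/√n₂ = 60.5/√222 = 4.0605.
Unpooled SE of the difference: √(29.15028081 + 16.48766025) = 6.7556.
Margin of error = t* · SE = 1.972 × 6.7556 = 13.3220.
x̄₁ − x̄₂ = 351 − 440 = -89.0000.
CI: -89.0000 ± 13.3220 = (-102.32, -75.68).

(-102.32, -75.68)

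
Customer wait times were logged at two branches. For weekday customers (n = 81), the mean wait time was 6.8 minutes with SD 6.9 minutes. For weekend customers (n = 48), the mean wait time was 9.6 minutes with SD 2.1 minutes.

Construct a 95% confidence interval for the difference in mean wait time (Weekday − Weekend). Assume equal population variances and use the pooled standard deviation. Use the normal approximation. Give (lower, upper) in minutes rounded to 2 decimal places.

s_p = √[((n₁−1)s₁² + (n₂−1)s₂²)/(n₁+n₂−2)] = √[(80·6.9² + 47·2.1²)/127] = 5.6234.
SE = 5.6234·√(1/81 + 1/48) = 1.0243.
With z* = 1.960, margin = 1.960 × 1.0243 = 2.0076.
x̄₁ − x̄₂ = 6.8 − 9.6 = -2.8000; interval -2.8000 ± 2.0076 = (-4.81, -0.79).

(-4.81, -0.79)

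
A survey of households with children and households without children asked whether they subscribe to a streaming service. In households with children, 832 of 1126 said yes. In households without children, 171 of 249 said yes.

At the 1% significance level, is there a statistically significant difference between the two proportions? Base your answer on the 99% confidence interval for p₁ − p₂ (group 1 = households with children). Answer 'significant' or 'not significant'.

p̂₁ = 832/1126 = 0.7389 and p̂₂ = 171/249 = 0.6867.
SE₁ = √(p̂₁(1−p̂₁)/n₁) = √(0.7389·0.2611/1126) = 0.01309; SE₂ = √(0.6867·0.3133/249) = 0.02939.
Independent samples: SE of the difference = √(SE₁² + SE₂²) = √(0.0001713481 + 0.0008637721) = 0.03217.
z* for 99% confidence is 2.576, so the margin of error is 2.576 × 0.03217 = 0.08287.
Point estimate p̂₁ − p̂₂ = 0.7389 − 0.6867 = 0.0522.
0.0522 ± 0.08287 → (-0.03067, 0.13507).
The interval (-0.03067, 0.13507) contains 0, so the difference is not significant.

not significant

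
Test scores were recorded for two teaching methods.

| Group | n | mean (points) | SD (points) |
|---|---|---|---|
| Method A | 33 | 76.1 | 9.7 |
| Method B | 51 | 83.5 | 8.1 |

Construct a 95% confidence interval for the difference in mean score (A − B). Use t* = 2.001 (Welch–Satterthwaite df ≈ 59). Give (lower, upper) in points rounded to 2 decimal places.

Per-group SEs: s₁/√n₁ = 9.7/√33 = 1.6886, s₂/√n₂ = 8.1/√51 = 1.1342.
Unpooled SE of the difference: √(2.85136996 + 1.28640964) = 2.0342.
Margin of error = t* · SE = 2.001 × 2.0342 = 4.0704.
x̄₁ − x̄₂ = 76.1 − 83.5 = -7.4000.
CI: -7.4000 ± 4.0704 = (-11.47, -3.33).

(-11.47, -3.33)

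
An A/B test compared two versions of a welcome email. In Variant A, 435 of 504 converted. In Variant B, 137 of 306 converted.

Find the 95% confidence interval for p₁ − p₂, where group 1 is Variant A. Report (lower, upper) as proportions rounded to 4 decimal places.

(0.3521, 0.4787)

p̂₁ = 435/504 = 0.8631 and p̂₂ = 137/306 = 0.4477.
SE₁ = √(p̂₁(1−p̂₁)/n₁) = √(0.8631·0.1369/504) = 0.01531; SE₂ = √(0.4477·0.5523/306) = 0.02843.
Independent samples: SE of the difference = √(SE₁² + SE₂²) = √(0.0002343961 + 0.0008082649) = 0.03229.
z* for 95% confidence is 1.960, so the margin of error is 1.960 × 0.03229 = 0.06329.
Point estimate p̂₁ − p̂₂ = 0.8631 − 0.4477 = 0.4154.
0.4154 ± 0.06329 → (0.3521, 0.4787).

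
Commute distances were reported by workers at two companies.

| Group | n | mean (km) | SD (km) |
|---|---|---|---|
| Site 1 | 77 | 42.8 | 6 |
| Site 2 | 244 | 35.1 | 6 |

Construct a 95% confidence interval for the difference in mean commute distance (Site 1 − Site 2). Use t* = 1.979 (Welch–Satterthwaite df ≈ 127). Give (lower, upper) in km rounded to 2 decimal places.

Per-group SEs: s₁/√n₁ = 6/√77 = 0.6838, s₂/√n₂ = 6/√244 = 0.3841.
Unpooled SE of the difference: √(0.46758244 + 0.14753281) = 0.7843.
Margin of error = t* · SE = 1.979 × 0.7843 = 1.5521.
x̄₁ − x̄₂ = 42.8 − 35.1 = 7.7000.
CI: 7.7000 ± 1.5521 = (6.15, 9.25).

(6.15, 9.25)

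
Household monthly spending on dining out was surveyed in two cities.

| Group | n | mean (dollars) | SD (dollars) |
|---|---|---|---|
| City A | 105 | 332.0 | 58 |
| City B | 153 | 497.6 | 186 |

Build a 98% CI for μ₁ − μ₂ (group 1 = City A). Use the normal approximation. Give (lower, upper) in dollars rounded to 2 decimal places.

(-202.97, -128.23)

Standard errors of each mean: 58/√105 = 5.6602 and 186/√153 = 15.0372.
SE(x̄₁ − x̄₂) = √(5.6602² + 15.0372²) = 16.0672 for independent samples with unequal variances.
With z* = 2.326, the margin is 2.326 × 16.0672 = 37.3723.
x̄₁ − x̄₂ = 332.0 − 497.6 = -165.6000; the interval is -165.6000 ± 37.3723 = (-202.97, -128.23).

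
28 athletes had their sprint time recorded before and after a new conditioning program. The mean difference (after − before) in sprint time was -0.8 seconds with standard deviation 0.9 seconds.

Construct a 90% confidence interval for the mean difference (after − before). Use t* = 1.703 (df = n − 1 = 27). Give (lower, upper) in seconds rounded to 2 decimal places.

(-1.09, -0.51)

This is a matched-pairs design, so SE = s_d/√n = 0.9/√28 = 0.1701.
Margin = 1.703 × 0.1701 = 0.2897; the interval is -0.8 ± 0.2897 = (-1.09, -0.51).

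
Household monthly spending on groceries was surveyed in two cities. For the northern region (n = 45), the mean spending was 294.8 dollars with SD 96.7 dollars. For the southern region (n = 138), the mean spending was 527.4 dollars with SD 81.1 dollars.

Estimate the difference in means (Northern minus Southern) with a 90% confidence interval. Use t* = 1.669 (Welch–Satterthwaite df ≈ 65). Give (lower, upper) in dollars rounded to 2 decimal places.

Per-group SEs: s₁/√n₁ = 96.7/√45 = 14.4152, s₂/√n₂ = 81.1/√138 = 6.9037.
Unpooled SE of the difference: √(207.79799104 + 47.66107369) = 15.9831.
Margin of error = t* · SE = 1.669 × 15.9831 = 26.6758.
x̄₁ − x̄₂ = 294.8 − 527.4 = -232.6000.
CI: -232.6000 ± 26.6758 = (-259.28, -205.92).

(-259.28, -205.92)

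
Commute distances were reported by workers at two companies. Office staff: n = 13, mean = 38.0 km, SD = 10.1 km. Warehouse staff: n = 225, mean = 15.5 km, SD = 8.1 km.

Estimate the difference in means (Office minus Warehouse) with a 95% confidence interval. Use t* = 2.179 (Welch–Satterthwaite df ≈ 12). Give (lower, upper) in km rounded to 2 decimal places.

(16.28, 28.72)

Standard errors of each mean: 10.1/√13 = 2.8012 and 8.1/√225 = 0.5400.
SE(x̄₁ − x̄₂) = √(2.8012² + 0.5400²) = 2.8528 for independent samples with unequal variances.
With t* = 2.179, the margin is 2.179 × 2.8528 = 6.2163.
x̄₁ − x̄₂ = 38.0 − 15.5 = 22.5000; the interval is 22.5000 ± 6.2163 = (16.28, 28.72).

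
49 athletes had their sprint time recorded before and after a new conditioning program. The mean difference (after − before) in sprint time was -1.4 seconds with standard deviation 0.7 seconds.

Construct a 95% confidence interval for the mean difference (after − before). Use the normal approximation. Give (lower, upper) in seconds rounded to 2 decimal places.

Paired design: SE = s_d/√n = 0.7/√49 = 0.1000.
z* = 1.960; margin of error = 1.960 × 0.1000 = 0.1960.
-1.4 ± 0.1960 → (-1.60, -1.20).

(-1.60, -1.20)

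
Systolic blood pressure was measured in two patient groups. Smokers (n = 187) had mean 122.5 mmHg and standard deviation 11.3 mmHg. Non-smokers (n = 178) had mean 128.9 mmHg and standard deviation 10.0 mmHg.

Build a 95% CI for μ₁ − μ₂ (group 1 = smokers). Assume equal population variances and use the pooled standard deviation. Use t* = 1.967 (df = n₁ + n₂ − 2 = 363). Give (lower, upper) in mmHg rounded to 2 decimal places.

(-8.60, -4.20)

Pooled variance s_p² = [186·11.3² + 177·10.0²] / (187+178−2) = 114.1883, so s_p = 10.6859.
SE_diff = s_p·√(1/n₁ + 1/n₂) = 10.6859·√(1/187 + 1/178) = 1.1190.
t* = 1.967; margin = 1.967 × 1.1190 = 2.2011.
Difference = 122.5 − 128.9 = -6.4000.
-6.4000 ± 2.2011 → (-8.60, -4.20).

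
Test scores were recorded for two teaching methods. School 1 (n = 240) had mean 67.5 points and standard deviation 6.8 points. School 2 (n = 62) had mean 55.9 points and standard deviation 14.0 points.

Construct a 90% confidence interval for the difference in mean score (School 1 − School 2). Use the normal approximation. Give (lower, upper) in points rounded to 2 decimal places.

(8.59, 14.61)

SE₁ = s₁/√n₁ = 6.8/√240 = 0.4389; SE₂ = 14.0/√62 = 1.7780.
Independent samples, unequal variances: SE_diff = √(SE₁² + SE₂²) = √(0.19263321 + 3.161284) = 1.8314.
z* = 1.645, so margin of error = 1.645 × 1.8314 = 3.0127.
Difference in means = 67.5 − 55.9 = 11.6000.
11.6000 ± 3.0127 → (8.59, 14.61).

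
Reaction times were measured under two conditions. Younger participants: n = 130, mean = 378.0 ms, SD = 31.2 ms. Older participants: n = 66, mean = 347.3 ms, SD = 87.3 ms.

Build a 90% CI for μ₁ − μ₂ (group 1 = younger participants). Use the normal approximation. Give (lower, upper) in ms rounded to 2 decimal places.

Per-group SEs: s₁/√n₁ = 31.2/√130 = 2.7364, s₂/√n₂ = 87.3/√66 = 10.7459.
Unpooled SE of the difference: √(7.48788496 + 115.47436681) = 11.0888.
Margin of error = z* · SE = 1.645 × 11.0888 = 18.2411.
x̄₁ − x̄₂ = 378.0 − 347.3 = 30.7000.
CI: 30.7000 ± 18.2411 = (12.46, 48.94).

(12.46, 48.94)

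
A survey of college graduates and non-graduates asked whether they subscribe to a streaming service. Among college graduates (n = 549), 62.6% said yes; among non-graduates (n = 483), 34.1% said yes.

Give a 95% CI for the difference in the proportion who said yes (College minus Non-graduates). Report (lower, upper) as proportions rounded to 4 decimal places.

(0.2265, 0.3435)

The two standard errors are √(0.6260×0.3740/549) = 0.02065 and √(0.3410×0.6590/483) = 0.02157.
Because the samples are independent, SE_diff = √(0.02065² + 0.02157²) = 0.02986.
Using z* = 1.960 for 95%, ME = 1.960 × 0.02986 = 0.05853.
p̂₁ − p̂₂ = 0.2850; interval 0.2850 ± 0.05853 gives (0.2265, 0.3435).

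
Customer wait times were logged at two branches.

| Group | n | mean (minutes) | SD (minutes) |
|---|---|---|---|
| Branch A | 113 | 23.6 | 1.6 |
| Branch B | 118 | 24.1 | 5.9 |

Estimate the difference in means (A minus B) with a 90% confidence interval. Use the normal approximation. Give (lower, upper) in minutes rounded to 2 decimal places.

SE₁ = s₁/√n₁ = 1.6/√113 = 0.1505; SE₂ = 5.9/√118 = 0.5431.
Independent samples, unequal variances: SE_diff = √(SE₁² + SE₂²) = √(0.02265025 + 0.29495761) = 0.5636.
z* = 1.645, so margin of error = 1.645 × 0.5636 = 0.9271.
Difference in means = 23.6 − 24.1 = -0.5000.
-0.5000 ± 0.9271 → (-1.43, 0.43).

(-1.43, 0.43)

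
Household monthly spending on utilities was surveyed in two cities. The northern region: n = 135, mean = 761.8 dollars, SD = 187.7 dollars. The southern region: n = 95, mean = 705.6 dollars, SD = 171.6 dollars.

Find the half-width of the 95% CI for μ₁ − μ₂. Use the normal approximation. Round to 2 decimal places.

Per-group SEs: s₁/√n₁ = 187.7/√135 = 16.1546, s₂/√n₂ = 171.6/√95 = 17.6058.
Unpooled SE of the difference: √(260.97110116 + 309.96419364) = 23.8943.
Margin of error = z* · SE = 1.960 × 23.8943 = 46.8328.

46.83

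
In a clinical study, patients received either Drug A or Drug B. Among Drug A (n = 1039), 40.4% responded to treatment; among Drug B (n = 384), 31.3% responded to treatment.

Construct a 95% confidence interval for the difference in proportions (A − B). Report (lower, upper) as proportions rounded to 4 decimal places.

(0.0359, 0.1461)

Each SE is √(p̂(1−p̂)/n): √(0.4040·0.5960/1039) = 0.01522 and √(0.3130·0.6870/384) = 0.02366.
SE(p̂₁ − p̂₂) = √(SE₁² + SE₂²) = √(0.0002316484 + 0.0005597956) = 0.02813, since the two samples are independent.
At 95% confidence z* = 1.960; margin = 1.960 × 0.02813 = 0.05513.
The difference is 0.4040 − 0.3130 = 0.0910, so the interval is 0.0910 ± 0.05513 = (0.0359, 0.1461).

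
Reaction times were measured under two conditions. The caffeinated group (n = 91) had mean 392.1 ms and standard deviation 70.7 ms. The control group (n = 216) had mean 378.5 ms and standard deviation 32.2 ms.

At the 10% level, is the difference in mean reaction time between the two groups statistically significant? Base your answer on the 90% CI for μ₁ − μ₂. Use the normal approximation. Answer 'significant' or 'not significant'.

significant

Standard errors of each mean: 70.7/√91 = 7.4114 and 32.2/√216 = 2.1909.
SE(x̄₁ − x̄₂) = √(7.4114² + 2.1909²) = 7.7284 for independent samples with unequal variances.
With z* = 1.645, the margin is 1.645 × 7.7284 = 12.7132.
x̄₁ − x̄₂ = 392.1 − 378.5 = 13.6000; the interval is 13.6000 ± 12.7132 = (0.8868, 26.3132).
The interval (0.8868, 26.3132) does not contain 0, so the difference is significant.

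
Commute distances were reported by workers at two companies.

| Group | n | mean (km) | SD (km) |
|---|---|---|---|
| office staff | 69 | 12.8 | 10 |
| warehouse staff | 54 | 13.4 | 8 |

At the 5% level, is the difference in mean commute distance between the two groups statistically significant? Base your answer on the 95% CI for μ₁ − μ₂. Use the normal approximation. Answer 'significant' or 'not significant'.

not significant

Per-group SEs: s₁/√n₁ = 10/√69 = 1.2039, s₂/√n₂ = 8/√54 = 1.0887.
Unpooled SE of the difference: √(1.44937521 + 1.18526769) = 1.6232.
Margin of error = z* · SE = 1.960 × 1.6232 = 3.1815.
x̄₁ − x̄₂ = 12.8 − 13.4 = -0.6000.
CI: -0.6000 ± 3.1815 = (-3.7815, 2.5815).
The interval (-3.7815, 2.5815) contains 0, so the difference is not significant.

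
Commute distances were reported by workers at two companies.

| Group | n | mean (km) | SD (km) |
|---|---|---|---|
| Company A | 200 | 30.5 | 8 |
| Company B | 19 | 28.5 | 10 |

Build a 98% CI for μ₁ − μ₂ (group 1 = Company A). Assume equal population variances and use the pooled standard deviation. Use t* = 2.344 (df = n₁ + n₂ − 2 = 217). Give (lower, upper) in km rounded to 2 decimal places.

Pooled variance s_p² = [199·8² + 18·10²] / (200+19−2) = 66.9862, so s_p = 8.1845.
SE_diff = s_p·√(1/n₁ + 1/n₂) = 8.1845·√(1/200 + 1/19) = 1.9648.
t* = 2.344; margin = 2.344 × 1.9648 = 4.6055.
Difference = 30.5 − 28.5 = 2.0000.
2.0000 ± 4.6055 → (-2.61, 6.61).

(-2.61, 6.61)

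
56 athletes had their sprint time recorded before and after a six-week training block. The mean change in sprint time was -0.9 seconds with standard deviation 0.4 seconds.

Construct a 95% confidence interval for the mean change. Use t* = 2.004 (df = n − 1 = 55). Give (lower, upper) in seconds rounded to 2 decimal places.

Paired design: SE = s_d/√n = 0.4/√56 = 0.0535.
t* = 2.004; margin of error = 2.004 × 0.0535 = 0.1072.
-0.9 ± 0.1072 → (-1.01, -0.79).

(-1.01, -0.79)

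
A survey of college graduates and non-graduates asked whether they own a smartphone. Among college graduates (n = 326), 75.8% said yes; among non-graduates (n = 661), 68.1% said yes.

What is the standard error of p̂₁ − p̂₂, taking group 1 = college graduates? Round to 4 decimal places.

0.0299

SE₁ = √(p̂₁(1−p̂₁)/n₁) = √(0.7580·0.2420/326) = 0.02372; SE₂ = √(0.6810·0.3190/661) = 0.01813.
Independent samples: SE of the difference = √(SE₁² + SE₂²) = √(0.0005626384 + 0.0003286969) = 0.02986.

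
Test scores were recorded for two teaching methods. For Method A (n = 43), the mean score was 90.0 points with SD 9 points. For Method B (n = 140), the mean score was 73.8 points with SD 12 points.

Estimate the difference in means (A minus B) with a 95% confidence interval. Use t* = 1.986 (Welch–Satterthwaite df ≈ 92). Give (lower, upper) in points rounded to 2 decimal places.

Standard errors of each mean: 9/√43 = 1.3725 and 12/√140 = 1.0142.
SE(x̄₁ − x̄₂) = √(1.3725² + 1.0142²) = 1.7066 for independent samples with unequal variances.
With t* = 1.986, the margin is 1.986 × 1.7066 = 3.3893.
x̄₁ − x̄₂ = 90.0 − 73.8 = 16.2000; the interval is 16.2000 ± 3.3893 = (12.81, 19.59).

(12.81, 19.59)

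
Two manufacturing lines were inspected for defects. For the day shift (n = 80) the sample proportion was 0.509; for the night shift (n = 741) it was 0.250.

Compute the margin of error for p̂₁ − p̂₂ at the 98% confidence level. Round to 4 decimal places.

The two standard errors are √(0.5090×0.4910/80) = 0.05589 and √(0.2500×0.7500/741) = 0.01591.
Because the samples are independent, SE_diff = √(0.05589² + 0.01591²) = 0.05811.
Using z* = 2.326 for 98%, ME = 2.326 × 0.05811 = 0.13516.

0.1352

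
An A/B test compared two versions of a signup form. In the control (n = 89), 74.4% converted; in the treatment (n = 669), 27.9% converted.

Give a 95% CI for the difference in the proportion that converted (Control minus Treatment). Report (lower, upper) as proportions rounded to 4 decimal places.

The two standard errors are √(0.7440×0.2560/89) = 0.04626 and √(0.2790×0.7210/669) = 0.01734.
Because the samples are independent, SE_diff = √(0.04626² + 0.01734²) = 0.04940.
Using z* = 1.960 for 95%, ME = 1.960 × 0.04940 = 0.09682.
p̂₁ − p̂₂ = 0.4650; interval 0.4650 ± 0.09682 gives (0.3682, 0.5618).

(0.3682, 0.5618)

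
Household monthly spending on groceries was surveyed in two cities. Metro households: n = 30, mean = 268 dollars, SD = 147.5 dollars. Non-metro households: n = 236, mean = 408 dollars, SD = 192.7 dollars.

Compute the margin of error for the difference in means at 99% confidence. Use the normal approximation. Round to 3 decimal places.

SE₁ = s₁/√n₁ = 147.5/√30 = 26.9297; SE₂ = 192.7/√236 = 12.5437.
Independent samples, unequal variances: SE_diff = √(SE₁² + SE₂²) = √(725.20874209 + 157.34440969) = 29.7078.
z* = 2.576, so margin of error = 2.576 × 29.7078 = 76.5273.

76.527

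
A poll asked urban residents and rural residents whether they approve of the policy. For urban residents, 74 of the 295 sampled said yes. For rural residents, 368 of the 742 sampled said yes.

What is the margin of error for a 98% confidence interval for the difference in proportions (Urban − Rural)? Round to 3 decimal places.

0.073

p̂₁ = 74/295 = 0.2508 and p̂₂ = 368/742 = 0.4960.
SE₁ = √(p̂₁(1−p̂₁)/n₁) = √(0.2508·0.7492/295) = 0.02524; SE₂ = √(0.4960·0.5040/742) = 0.01835.
Independent samples: SE of the difference = √(SE₁² + SE₂²) = √(0.0006370576 + 0.0003367225) = 0.03121.
z* for 98% confidence is 2.326, so the margin of error is 2.326 × 0.03121 = 0.07259.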